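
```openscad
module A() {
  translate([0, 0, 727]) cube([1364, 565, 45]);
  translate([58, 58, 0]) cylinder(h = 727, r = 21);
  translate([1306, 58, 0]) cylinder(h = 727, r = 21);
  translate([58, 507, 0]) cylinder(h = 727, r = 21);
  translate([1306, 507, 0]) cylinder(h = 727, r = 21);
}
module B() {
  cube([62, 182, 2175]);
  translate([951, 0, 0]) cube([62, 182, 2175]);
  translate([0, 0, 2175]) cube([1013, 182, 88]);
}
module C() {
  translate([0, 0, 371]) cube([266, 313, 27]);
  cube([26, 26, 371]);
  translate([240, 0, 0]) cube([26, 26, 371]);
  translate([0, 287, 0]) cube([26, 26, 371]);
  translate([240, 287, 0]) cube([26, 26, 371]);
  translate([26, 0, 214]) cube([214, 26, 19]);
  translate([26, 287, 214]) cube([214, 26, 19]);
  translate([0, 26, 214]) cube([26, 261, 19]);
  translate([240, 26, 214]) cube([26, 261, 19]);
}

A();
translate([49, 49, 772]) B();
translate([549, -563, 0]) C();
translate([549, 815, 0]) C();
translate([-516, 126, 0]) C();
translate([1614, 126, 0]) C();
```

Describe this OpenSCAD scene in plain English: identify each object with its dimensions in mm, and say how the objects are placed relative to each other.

A is a table with a 1364×565 mm rectangular top, 45 mm thick, top surface at z = 772 mm, supported by four round legs of 42 mm diameter, each leg's bounding box inset 37 mm from the nearest pair of top edges, running from the floor.

B is a door frame. The clear opening is 889 mm wide and 2175 mm high. Two 62 mm wide jambs, 182 mm deep, stand either side of the opening from the floor to the top of the opening. A 88 mm thick head sits across the top of both jambs, spanning the full outside width of the frame.

C is a simple wooden stool: a rectangular seat 266 mm (x) by 313 mm (y), 27 mm thick, top face at z = 398 mm, on four square legs, each 26×26 mm in cross-section. The legs rest on z = 0, each flush with a corner of the seat. Four stretchers, 26 mm wide and 19 mm tall, connect adjacent legs with their undersides at z = 214 mm, each running between the inner faces of the legs it joins and aligned with the legs' outer faces on the other axis.

The door frame is on top of the table. Four stools sit around the table at the −y, +y, −x, +x sides.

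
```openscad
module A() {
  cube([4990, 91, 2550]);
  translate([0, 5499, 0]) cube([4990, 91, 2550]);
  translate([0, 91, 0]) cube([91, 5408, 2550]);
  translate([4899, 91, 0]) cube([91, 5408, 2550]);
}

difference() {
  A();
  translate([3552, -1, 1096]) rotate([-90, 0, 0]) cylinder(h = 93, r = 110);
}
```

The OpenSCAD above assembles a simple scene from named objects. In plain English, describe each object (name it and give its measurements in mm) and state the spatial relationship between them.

A is the wall frame of a small rectangular building: four walls, each 2550 mm tall and 91 mm thick, enclosing a footprint 4990 mm (x) by 5590 mm (y) outside-to-outside, with no floor or roof. The front and back walls (the −y and +y sides) span the full width; the two side walls fit between them.

The house frame has a circular hole of radius 110 mm through its front wall, centred at (x = 3552, z = 1096).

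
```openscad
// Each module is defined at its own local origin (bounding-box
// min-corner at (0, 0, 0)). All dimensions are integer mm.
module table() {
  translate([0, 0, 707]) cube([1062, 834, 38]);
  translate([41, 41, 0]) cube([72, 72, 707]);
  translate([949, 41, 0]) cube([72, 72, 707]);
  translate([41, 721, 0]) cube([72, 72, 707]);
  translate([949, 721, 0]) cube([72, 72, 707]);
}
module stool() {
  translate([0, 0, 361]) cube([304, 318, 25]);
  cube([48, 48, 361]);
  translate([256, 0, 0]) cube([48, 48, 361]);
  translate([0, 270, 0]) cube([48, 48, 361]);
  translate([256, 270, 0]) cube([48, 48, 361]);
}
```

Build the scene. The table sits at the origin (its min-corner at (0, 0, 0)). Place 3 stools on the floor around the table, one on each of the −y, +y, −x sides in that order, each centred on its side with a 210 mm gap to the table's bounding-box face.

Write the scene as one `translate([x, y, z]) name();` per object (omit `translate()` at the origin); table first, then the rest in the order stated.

table();
translate([379, -528, 0]) stool();
translate([379, 1044, 0]) stool();
translate([-514, 258, 0]) stool();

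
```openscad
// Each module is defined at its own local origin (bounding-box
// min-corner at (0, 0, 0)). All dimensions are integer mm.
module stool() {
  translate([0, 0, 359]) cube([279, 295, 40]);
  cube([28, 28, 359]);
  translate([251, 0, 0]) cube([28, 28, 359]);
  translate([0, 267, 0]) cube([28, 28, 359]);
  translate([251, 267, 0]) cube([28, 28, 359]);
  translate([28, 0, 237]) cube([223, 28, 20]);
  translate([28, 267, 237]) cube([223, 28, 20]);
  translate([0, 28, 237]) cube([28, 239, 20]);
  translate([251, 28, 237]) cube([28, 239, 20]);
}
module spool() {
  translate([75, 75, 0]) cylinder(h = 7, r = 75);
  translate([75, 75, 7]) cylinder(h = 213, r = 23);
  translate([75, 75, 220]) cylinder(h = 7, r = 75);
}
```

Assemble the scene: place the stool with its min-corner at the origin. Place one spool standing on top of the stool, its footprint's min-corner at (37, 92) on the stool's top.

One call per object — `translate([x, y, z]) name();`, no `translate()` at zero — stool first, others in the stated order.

stool();
translate([37, 92, 399]) spool();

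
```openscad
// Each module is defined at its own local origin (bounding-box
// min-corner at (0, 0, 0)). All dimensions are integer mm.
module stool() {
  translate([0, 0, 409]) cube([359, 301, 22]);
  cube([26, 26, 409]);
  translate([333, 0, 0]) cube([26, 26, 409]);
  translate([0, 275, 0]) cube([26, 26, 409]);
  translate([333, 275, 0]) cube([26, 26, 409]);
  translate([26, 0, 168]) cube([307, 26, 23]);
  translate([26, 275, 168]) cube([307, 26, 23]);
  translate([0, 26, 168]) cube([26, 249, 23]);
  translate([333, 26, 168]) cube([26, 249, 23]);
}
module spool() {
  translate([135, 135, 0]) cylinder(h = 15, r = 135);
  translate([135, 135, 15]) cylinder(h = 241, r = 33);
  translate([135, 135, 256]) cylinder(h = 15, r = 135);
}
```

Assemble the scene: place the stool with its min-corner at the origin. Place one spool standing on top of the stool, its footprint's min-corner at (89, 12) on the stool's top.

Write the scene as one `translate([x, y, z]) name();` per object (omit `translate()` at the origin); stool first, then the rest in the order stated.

stool();
translate([89, 12, 431]) spool();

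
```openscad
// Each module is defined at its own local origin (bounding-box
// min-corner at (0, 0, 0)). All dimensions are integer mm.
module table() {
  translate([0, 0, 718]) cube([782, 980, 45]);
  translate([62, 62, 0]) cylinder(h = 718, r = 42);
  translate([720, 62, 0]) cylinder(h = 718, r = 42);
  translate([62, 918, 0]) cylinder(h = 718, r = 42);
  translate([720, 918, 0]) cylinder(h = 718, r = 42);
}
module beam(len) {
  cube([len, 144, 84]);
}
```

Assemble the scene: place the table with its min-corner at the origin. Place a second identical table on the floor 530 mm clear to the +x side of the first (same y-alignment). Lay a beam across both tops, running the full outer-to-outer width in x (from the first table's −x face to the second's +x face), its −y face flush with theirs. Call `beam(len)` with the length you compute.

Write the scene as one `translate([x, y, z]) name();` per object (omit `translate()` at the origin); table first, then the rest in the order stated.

table();
translate([1312, 0, 0]) table();
translate([0, 0, 763]) beam(2094);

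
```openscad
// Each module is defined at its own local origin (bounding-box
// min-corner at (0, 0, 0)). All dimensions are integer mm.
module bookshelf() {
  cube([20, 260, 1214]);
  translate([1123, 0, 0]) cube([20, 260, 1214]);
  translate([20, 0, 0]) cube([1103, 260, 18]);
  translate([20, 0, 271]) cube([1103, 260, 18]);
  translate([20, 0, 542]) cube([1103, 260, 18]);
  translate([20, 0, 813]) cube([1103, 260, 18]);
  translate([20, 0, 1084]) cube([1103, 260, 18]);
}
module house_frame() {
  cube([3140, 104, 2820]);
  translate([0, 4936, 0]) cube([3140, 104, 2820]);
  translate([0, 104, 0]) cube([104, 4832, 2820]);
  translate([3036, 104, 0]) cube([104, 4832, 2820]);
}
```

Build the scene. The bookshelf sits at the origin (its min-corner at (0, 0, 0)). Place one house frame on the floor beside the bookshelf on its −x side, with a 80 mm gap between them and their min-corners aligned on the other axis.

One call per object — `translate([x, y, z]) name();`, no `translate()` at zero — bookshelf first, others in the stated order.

bookshelf();
translate([-3220, 0, 0]) house_frame();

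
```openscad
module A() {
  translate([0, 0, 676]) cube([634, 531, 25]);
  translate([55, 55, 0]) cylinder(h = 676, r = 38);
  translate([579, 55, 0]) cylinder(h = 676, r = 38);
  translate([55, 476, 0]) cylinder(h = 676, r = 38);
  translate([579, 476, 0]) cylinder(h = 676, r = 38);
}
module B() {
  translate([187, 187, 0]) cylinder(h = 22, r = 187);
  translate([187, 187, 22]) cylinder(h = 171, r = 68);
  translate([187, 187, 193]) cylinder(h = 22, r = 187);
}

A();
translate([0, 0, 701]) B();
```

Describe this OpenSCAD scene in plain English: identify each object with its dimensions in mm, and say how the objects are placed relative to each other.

A is a table with a 634×531 mm rectangular top, 25 mm thick, top surface at z = 701 mm, supported by four round legs of 76 mm diameter, each leg's bounding box inset 17 mm from the nearest pair of top edges, running from the floor.

B is a spool: two coaxial disc flanges of radius 187 mm and thickness 22 mm, joined by a core cylinder of radius 68 mm and height 171 mm. The lower flange rests on z = 0 and the three cylinders share a vertical axis.

The spool is on top of the table.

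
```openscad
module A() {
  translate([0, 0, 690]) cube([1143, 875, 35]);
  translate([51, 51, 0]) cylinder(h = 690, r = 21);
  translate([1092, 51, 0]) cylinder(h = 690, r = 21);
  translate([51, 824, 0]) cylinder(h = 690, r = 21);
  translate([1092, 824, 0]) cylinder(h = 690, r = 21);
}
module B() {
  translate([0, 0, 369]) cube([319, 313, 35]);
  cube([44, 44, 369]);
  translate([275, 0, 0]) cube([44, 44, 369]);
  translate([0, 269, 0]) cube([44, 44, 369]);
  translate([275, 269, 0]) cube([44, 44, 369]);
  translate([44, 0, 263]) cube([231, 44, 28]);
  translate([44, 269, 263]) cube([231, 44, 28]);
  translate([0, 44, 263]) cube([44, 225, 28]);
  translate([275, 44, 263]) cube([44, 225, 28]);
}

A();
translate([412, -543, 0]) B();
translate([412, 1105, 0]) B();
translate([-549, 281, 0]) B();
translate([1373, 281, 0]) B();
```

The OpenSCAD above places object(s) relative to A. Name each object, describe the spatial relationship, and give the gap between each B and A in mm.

Each stool's nearest face is 230 mm from the table's bounding box.

A is a table. B is a stool. Four stools sit around the table at the −y, +y, −x, +x sides. The gap between each stool and the table is 230 mm.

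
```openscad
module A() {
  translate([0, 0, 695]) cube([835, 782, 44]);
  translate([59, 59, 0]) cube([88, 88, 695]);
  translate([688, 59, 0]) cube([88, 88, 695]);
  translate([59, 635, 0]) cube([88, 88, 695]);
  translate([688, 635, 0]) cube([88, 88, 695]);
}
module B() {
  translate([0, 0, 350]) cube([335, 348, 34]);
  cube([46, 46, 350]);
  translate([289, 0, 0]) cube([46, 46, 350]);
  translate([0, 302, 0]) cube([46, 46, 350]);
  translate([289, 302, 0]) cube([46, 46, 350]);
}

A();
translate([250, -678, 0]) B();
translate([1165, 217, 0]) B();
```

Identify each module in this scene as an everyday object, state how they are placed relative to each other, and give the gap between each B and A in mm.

Each stool's nearest face is 330 mm from the table's bounding box.

A is a table. B is a stool. Two stools sit around the table at the −y, +x sides. The gap between each stool and the table is 330 mm.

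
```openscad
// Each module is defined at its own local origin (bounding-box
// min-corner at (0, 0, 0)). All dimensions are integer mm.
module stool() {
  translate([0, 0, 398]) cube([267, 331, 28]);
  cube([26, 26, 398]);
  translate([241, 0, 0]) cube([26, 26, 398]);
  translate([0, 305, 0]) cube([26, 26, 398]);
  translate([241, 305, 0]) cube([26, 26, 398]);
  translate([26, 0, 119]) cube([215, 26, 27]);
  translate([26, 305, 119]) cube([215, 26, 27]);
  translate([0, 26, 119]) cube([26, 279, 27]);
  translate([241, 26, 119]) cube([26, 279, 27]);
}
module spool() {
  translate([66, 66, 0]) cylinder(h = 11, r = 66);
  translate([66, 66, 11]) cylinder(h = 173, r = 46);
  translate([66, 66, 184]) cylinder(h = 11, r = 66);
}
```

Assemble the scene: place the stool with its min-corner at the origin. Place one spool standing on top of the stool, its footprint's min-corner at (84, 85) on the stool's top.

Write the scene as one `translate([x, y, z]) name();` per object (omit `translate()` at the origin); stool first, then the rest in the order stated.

stool();
translate([84, 85, 426]) spool();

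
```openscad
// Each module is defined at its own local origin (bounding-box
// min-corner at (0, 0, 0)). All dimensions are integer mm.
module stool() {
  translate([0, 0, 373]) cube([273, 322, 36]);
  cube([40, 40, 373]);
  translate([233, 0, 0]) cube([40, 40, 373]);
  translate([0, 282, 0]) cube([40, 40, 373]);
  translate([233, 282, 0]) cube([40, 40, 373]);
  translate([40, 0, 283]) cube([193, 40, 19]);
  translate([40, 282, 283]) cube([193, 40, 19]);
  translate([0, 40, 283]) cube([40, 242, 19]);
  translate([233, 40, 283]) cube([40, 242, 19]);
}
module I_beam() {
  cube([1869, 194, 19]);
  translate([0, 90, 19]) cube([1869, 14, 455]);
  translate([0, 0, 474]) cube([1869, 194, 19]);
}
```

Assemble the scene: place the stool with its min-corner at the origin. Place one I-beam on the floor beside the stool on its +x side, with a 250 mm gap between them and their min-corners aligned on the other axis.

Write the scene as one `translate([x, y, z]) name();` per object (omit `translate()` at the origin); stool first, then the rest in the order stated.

stool();
translate([523, 0, 0]) I_beam();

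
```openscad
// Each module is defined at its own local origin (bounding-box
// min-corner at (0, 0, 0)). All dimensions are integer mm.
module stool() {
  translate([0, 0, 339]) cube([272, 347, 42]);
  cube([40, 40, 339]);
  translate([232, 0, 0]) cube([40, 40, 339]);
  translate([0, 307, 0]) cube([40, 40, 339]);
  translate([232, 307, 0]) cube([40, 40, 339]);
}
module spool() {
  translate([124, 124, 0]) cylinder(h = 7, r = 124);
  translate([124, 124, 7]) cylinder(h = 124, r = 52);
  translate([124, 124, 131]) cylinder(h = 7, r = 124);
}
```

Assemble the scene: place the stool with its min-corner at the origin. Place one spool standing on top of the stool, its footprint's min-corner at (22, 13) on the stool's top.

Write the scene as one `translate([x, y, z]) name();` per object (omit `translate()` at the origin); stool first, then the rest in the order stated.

stool();
translate([22, 13, 381]) spool();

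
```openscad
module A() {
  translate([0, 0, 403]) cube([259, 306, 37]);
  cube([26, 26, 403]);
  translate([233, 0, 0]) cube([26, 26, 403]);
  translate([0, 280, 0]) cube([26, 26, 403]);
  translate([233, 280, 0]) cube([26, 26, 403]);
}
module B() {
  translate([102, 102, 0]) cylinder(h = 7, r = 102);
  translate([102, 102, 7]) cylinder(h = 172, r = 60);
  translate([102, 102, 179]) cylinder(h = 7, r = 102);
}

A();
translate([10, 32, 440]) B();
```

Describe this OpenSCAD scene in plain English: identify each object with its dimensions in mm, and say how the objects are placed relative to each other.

A is a four-legged stool. The seat is a 259×306×37 mm slab whose top surface is at z = 440 mm; four square legs, each 26×26 mm in cross-section, run from the floor (z = 0) to the underside of the seat, each flush with a corner of the seat.

B is a spool: two coaxial disc flanges of radius 102 mm and thickness 7 mm, joined by a core cylinder of radius 60 mm and height 172 mm. The lower flange rests on z = 0 and the three cylinders share a vertical axis.

The spool is on top of the stool.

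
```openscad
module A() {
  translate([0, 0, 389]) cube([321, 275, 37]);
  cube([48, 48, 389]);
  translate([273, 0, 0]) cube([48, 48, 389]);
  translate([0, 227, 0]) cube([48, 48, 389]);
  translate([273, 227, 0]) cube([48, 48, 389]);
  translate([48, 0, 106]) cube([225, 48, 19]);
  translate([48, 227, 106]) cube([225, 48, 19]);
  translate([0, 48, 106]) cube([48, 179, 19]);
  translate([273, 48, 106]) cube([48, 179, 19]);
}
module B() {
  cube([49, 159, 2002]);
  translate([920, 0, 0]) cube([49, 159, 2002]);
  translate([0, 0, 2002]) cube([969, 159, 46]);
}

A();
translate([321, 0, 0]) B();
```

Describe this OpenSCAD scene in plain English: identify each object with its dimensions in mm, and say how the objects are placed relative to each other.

A is a four-legged stool. The seat is 321×275 mm, 37 mm thick, top at z = 426 mm. It stands on four square legs, each 48×48 mm in cross-section, from z = 0 to the seat underside, each flush with a corner of the seat. Four stretchers, 48 mm wide and 19 mm tall, connect adjacent legs with their undersides at z = 106 mm, each running between the inner faces of the legs it joins and aligned with the legs' outer faces on the other axis.

B is a door frame. The clear opening is 871 mm wide and 2002 mm high. Two 49 mm wide jambs, 159 mm deep, stand either side of the opening from the floor to the top of the opening. A 46 mm thick head sits across the top of both jambs, spanning the full outside width of the frame.

The door frame is against the stool's +x side, with their −y faces flush.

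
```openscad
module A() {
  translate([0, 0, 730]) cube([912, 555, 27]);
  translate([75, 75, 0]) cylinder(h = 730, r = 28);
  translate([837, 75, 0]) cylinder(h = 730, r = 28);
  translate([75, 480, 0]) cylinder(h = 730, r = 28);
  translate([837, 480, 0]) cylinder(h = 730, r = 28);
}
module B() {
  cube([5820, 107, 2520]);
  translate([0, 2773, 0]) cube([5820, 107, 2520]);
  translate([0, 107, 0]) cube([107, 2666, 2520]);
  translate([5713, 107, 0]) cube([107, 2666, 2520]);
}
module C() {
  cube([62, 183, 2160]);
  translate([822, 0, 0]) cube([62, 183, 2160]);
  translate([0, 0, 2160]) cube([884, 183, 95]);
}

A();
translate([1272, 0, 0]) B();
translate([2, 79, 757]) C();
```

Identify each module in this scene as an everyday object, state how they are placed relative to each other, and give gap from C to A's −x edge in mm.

A is a table. B is a house frame. C is a door frame. The house frame is on the floor beside the table on its +x side. The door frame is on top of the table. The gap from the door frame to the table's −x edge is 2 mm.

The door frame's min-x is at 2; the table's min-x is 0; gap = 2 mm.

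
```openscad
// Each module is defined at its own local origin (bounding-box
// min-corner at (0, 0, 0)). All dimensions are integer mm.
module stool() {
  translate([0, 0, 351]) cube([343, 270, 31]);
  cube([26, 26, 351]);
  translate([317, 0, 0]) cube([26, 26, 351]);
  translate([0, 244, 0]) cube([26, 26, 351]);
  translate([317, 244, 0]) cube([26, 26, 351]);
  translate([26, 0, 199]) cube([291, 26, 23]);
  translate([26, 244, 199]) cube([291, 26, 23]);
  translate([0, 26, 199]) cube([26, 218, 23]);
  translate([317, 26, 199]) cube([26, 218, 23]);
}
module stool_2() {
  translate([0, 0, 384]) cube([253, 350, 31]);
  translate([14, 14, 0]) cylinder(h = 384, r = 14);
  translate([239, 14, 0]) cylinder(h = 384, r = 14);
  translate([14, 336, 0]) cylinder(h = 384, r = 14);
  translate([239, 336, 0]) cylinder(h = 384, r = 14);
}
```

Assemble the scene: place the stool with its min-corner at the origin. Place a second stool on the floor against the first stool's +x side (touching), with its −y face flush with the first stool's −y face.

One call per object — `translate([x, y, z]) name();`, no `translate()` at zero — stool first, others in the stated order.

stool();
translate([343, 0, 0]) stool_2();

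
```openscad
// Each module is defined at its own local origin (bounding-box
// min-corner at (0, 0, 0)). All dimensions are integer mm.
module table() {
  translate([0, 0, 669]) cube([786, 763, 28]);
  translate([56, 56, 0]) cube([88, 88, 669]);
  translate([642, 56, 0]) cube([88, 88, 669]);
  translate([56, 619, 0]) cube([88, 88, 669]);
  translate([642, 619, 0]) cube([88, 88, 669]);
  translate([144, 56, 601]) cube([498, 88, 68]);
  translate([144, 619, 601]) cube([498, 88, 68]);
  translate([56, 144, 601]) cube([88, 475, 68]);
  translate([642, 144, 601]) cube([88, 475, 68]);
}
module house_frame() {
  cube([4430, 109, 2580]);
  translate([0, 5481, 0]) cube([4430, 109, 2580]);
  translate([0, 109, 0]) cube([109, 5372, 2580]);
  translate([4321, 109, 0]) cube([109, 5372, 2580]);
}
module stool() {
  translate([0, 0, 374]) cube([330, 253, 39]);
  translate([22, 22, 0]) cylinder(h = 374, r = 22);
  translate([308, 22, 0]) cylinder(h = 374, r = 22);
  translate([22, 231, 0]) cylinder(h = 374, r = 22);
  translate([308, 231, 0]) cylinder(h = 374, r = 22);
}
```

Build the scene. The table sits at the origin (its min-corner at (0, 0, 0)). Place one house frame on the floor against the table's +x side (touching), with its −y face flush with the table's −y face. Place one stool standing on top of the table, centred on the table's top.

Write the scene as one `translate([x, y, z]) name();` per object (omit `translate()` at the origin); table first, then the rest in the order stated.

table();
translate([786, 0, 0]) house_frame();
translate([228, 255, 697]) stool();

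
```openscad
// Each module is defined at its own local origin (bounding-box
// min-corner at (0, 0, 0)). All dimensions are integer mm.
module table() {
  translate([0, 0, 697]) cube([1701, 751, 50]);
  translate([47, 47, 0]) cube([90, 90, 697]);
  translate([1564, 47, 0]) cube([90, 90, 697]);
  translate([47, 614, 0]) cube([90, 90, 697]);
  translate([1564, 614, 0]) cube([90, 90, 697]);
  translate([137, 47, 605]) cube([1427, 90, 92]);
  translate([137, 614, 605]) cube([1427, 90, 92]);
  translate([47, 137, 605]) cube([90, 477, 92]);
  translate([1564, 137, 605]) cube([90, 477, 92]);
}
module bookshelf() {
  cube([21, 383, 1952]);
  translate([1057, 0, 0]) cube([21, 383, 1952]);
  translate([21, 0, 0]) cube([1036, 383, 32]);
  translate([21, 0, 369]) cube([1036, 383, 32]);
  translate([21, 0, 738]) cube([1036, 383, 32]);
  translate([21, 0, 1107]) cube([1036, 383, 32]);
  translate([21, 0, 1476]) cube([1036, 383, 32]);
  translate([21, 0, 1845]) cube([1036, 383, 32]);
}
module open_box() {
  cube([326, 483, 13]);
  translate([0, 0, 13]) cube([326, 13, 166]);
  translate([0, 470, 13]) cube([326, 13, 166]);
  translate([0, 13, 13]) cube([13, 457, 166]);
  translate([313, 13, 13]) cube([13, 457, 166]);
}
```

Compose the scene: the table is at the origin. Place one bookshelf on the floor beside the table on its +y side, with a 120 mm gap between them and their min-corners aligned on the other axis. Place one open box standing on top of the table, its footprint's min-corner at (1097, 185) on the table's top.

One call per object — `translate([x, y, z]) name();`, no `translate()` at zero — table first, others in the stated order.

table();
translate([0, 871, 0]) bookshelf();
translate([1097, 185, 747]) open_box();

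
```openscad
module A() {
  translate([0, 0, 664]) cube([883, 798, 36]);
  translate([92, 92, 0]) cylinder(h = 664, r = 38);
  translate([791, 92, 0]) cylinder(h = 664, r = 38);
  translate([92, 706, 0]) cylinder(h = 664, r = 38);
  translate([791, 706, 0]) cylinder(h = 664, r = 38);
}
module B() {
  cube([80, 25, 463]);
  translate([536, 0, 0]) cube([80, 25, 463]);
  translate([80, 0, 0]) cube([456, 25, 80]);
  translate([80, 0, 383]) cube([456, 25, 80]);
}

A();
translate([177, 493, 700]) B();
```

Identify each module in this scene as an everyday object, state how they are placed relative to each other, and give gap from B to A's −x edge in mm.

The picture frame's min-x is at 177; the table's min-x is 0; gap = 177 mm.

A is a table. B is a picture frame. The picture frame is on top of the table. The gap from the picture frame to the table's −x edge is 177 mm.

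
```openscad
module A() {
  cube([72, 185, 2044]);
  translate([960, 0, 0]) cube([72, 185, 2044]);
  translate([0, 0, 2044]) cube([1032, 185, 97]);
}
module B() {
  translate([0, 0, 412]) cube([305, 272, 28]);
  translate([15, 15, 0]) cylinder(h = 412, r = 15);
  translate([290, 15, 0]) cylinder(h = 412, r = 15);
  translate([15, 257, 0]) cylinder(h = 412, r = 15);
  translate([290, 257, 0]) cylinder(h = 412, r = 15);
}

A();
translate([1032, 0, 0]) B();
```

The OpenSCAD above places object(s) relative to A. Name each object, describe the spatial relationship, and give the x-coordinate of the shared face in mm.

A is a door frame. B is a stool. The stool is against the door frame's +x side, with their −y faces flush. The x-coordinate of the shared face is 1032 mm.

The door frame's +x face and the stool's −x face are both at x = 1032 mm.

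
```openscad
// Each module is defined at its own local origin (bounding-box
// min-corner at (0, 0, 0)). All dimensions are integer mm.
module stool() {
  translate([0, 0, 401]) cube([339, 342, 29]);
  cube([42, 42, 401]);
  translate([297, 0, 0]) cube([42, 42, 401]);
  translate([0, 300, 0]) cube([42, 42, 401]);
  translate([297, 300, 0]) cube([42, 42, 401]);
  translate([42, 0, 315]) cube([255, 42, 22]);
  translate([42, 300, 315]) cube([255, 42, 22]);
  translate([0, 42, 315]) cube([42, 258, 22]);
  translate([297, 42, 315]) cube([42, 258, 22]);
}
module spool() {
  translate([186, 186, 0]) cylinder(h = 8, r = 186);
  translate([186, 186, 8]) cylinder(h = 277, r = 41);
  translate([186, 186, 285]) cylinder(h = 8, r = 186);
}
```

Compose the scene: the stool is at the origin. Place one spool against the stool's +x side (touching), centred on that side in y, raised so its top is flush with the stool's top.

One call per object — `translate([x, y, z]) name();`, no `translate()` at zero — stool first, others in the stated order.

stool();
translate([339, -15, 137]) spool();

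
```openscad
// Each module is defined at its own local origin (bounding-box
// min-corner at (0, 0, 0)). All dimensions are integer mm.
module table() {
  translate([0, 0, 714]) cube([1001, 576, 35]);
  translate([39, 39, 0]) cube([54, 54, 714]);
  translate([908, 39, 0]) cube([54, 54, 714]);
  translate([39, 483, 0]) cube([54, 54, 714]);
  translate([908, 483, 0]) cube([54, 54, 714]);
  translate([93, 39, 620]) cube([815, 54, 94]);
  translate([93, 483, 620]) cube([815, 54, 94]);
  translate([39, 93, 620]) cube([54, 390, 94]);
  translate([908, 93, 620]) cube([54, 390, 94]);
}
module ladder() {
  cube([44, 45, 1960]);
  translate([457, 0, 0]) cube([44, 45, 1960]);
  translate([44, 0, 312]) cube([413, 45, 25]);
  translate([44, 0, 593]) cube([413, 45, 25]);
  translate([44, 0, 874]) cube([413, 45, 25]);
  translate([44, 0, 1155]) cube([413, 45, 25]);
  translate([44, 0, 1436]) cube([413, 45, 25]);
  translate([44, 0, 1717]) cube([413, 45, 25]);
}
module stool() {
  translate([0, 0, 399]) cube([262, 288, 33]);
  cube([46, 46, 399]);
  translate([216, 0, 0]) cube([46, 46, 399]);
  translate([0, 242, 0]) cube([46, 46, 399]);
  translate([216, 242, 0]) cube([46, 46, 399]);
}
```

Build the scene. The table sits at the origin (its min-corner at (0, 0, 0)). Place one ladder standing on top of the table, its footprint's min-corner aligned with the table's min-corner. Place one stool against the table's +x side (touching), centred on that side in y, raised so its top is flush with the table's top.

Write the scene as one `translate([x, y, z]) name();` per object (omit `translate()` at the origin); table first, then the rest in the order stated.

table();
translate([0, 0, 749]) ladder();
translate([1001, 144, 317]) stool();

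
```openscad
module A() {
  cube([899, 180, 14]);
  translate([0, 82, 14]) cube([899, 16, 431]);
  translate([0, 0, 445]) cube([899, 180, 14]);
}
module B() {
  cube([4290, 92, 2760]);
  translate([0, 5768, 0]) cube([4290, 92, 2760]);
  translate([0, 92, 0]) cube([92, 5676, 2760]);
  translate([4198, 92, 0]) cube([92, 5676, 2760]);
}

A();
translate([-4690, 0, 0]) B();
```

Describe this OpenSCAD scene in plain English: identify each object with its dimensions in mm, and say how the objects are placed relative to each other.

A is an I-beam lying along x, 899 mm long. Overall section height 459 mm. Two flanges 180 mm wide (y) and 14 mm thick, one on the floor and one at the top; a web 16 mm thick runs between them, centred on the flange width.

B is a box-shaped house frame (walls only): outside footprint 4290×5860 mm, wall height 2760 mm, wall thickness 92 mm. The two y-facing walls run the full x-width; the two x-facing walls fit between the inner faces of the y-facing walls.

The house frame is on the floor beside the I-beam on its −x side.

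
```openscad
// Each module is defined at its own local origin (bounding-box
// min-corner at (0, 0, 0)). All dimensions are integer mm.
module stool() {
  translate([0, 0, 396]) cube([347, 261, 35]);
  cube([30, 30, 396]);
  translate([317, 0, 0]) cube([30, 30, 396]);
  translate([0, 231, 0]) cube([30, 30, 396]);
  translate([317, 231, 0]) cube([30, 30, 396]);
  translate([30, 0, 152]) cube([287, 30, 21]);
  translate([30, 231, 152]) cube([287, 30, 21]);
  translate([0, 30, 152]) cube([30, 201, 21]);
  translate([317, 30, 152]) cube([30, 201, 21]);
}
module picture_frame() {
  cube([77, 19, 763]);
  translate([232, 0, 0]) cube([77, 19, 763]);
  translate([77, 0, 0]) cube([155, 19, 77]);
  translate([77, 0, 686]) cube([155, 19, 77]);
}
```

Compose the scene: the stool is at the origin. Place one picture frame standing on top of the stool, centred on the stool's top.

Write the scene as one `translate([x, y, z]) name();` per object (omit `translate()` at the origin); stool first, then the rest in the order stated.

stool();
translate([19, 121, 431]) picture_frame();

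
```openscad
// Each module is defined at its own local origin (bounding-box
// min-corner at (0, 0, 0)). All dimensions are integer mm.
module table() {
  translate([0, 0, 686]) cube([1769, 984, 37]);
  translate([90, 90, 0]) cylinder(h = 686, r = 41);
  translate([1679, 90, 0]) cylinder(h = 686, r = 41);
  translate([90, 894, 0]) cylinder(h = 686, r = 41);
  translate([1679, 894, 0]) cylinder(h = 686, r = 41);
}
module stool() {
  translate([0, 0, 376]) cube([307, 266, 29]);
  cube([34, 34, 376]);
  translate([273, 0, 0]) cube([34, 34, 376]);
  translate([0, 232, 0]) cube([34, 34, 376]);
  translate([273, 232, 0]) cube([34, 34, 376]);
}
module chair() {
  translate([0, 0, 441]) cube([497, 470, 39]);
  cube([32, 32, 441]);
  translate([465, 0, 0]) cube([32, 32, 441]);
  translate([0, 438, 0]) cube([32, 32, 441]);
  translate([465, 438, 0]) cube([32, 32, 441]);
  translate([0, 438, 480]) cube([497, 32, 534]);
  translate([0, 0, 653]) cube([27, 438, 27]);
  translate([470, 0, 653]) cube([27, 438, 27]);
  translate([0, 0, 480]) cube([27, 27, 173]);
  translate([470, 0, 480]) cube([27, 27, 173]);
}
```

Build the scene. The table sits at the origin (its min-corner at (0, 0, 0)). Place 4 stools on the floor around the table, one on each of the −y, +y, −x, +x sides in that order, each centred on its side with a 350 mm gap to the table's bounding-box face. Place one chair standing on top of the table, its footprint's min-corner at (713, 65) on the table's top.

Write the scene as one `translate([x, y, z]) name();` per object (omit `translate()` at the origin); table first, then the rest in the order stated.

table();
translate([731, -616, 0]) stool();
translate([731, 1334, 0]) stool();
translate([-657, 359, 0]) stool();
translate([2119, 359, 0]) stool();
translate([713, 65, 723]) chair();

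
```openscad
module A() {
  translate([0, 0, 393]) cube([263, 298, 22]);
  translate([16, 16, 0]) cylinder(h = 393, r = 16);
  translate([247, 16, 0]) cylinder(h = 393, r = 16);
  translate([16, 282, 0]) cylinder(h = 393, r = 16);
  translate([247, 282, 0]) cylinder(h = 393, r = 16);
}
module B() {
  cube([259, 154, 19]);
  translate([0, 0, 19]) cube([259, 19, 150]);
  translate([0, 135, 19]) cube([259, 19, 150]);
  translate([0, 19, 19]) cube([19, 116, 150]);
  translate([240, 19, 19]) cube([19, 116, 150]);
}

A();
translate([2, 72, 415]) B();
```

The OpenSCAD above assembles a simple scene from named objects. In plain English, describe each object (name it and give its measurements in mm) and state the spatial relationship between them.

A is a four-legged stool. The seat is 263×298 mm, 22 mm thick, top at z = 415 mm. It stands on four round legs, each 32 mm in diameter, from z = 0 to the seat underside, each leg's axis is inset half a diameter from the nearest pair of seat edges (so the leg's bounding box is flush with the corner).

B is an open-topped rectangular box: outside dimensions 259×154×169 mm, with a uniform wall and base thickness of 19 mm. The base is a full 259×154 slab on the floor; four walls sit on top of the base. The front and back walls (the −y and +y sides) span the full width; the two side walls fit between them.

The open box is on top of the stool, centred.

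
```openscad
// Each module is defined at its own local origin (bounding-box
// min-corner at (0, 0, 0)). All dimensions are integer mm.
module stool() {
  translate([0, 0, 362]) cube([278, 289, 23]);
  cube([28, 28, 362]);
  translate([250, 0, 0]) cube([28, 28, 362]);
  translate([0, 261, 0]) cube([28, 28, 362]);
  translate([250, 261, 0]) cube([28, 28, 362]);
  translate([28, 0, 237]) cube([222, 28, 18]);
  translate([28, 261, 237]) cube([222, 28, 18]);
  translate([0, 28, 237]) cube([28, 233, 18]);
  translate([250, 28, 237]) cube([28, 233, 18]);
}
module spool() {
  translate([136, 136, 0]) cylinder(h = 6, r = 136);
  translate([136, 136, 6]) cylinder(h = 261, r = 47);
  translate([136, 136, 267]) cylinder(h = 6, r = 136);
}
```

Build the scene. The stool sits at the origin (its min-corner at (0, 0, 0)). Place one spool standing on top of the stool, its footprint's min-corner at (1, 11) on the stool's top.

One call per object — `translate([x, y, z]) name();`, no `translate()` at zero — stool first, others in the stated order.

stool();
translate([1, 11, 385]) spool();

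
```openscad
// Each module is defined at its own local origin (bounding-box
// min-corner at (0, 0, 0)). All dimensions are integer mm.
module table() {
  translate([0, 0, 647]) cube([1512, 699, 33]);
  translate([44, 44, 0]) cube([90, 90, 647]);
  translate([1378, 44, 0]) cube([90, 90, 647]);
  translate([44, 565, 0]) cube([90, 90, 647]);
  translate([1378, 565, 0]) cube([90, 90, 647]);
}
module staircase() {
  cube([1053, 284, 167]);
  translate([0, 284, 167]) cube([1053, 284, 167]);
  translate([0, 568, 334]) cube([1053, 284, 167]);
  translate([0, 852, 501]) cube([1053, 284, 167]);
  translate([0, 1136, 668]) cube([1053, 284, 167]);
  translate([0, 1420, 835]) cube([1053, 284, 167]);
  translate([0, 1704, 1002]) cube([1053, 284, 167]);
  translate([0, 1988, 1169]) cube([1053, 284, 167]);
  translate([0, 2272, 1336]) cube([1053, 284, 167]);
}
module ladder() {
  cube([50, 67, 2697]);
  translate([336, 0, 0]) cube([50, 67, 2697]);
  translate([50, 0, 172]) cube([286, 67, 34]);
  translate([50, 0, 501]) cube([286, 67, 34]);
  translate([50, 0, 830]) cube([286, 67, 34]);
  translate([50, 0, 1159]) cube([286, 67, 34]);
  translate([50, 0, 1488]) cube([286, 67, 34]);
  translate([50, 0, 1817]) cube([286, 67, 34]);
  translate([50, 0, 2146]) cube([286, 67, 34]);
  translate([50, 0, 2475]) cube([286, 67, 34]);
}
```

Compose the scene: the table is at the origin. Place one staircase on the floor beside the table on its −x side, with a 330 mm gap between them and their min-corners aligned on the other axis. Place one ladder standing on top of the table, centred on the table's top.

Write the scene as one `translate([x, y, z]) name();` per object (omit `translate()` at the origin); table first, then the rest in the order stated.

table();
translate([-1383, 0, 0]) staircase();
translate([563, 316, 680]) ladder();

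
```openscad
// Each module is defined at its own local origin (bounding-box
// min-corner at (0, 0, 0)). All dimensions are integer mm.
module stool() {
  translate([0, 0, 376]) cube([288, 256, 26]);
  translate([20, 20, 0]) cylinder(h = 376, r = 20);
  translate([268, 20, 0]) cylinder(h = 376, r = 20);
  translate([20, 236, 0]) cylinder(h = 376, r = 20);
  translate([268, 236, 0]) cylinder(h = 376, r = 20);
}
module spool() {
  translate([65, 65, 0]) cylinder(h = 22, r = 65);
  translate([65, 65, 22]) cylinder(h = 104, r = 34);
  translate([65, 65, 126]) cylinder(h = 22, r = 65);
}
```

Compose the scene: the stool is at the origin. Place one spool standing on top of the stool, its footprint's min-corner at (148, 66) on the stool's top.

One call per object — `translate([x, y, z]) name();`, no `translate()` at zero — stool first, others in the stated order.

stool();
translate([148, 66, 402]) spool();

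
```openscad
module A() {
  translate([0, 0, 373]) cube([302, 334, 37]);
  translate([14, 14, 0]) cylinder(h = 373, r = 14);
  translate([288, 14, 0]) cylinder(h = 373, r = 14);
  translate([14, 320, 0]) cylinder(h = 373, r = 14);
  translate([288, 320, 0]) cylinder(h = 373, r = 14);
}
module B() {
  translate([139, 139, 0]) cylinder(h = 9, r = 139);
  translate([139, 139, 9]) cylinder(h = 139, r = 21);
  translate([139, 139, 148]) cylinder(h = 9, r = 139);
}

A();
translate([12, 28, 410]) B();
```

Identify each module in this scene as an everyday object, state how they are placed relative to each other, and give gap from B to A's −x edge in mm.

A is a stool. B is a spool. The spool is on top of the stool, centred. The gap from the spool to the stool's −x edge is 12 mm.

The spool's min-x is at 12; the stool's min-x is 0; gap = 12 mm.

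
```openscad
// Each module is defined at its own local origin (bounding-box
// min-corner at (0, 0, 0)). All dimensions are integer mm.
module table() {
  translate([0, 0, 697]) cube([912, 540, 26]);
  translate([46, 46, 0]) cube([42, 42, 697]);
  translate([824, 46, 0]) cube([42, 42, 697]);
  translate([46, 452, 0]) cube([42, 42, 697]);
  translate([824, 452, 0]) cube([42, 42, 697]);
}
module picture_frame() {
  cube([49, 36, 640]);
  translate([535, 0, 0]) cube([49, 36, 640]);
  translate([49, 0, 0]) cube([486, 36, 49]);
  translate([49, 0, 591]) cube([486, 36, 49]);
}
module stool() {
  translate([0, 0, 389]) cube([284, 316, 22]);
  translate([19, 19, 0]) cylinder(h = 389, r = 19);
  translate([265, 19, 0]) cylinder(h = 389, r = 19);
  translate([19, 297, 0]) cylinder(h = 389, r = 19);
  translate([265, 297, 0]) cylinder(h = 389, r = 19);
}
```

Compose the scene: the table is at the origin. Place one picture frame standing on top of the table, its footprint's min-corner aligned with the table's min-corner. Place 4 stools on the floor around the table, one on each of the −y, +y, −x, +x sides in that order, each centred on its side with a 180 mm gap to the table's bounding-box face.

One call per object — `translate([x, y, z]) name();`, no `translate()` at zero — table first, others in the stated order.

table();
translate([0, 0, 723]) picture_frame();
translate([314, -496, 0]) stool();
translate([314, 720, 0]) stool();
translate([-464, 112, 0]) stool();
translate([1092, 112, 0]) stool();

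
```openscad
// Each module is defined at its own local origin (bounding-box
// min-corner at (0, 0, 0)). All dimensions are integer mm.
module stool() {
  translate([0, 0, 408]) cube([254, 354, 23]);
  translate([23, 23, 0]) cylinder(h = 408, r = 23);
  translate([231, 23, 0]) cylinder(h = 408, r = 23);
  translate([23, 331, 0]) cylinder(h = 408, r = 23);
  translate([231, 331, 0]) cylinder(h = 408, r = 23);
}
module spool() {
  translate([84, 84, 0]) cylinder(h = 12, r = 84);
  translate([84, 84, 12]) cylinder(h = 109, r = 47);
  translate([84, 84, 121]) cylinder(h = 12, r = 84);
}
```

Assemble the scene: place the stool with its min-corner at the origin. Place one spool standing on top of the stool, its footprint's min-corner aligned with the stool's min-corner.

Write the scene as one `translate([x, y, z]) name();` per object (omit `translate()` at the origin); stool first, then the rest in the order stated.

stool();
translate([0, 0, 431]) spool();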